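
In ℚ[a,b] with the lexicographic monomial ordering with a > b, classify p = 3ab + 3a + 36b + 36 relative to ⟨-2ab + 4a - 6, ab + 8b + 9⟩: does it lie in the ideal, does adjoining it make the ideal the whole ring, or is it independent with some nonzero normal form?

First compute the reduced Gröbner basis of I by Buchberger's algorithm.
f_1 = -2ab + 4a - 6, LT = ab.
f_2 = ab + 8b + 9, LT = ab.

S(f_1,f_2): lcm = ab. S = -2a - 8b - 6.
  leading term a: no divisor's leading term divides it; move -2a to the remainder.
  leading term b: no divisor's leading term divides it; move -8b to the remainder.
  leading term 1: no divisor's leading term divides it; move -6 to the remainder.
  remainder -2a - 8b - 6 ≠ 0; add h_3 = -2a - 8b - 6 to the basis.

S(f_1,h_3): lcm = ab. S = -2a - 4b² - 3b + 3.
  leading term a: subtract (1)·h_3 from -2a - 4b² - 3b + 3 → -4b² + 5b + 9
  leading term b²: no divisor's leading term divides it; move -4b² to the remainder.
  leading term b: no divisor's leading term divides it; move 5b to the remainder.
  leading term 1: no divisor's leading term divides it; move 9 to the remainder.
  remainder -4b² + 5b + 9 ≠ 0; add h_4 = -4b² + 5b + 9 to the basis.

The other S-polynomials (S(f_2,h_3), S(f_1,h_4), S(f_2,h_4), S(h_3,h_4)) all reduce to 0 modulo the current basis, so we have a Gröbner basis.
Inter-reduce: drop elements whose leading term is divisible by another's, tail-reduce, and make monic.
Reduced Gröbner basis: {a + 4b + 3, b² - 5/4b - 9/4}.
Label its elements g_1 = a + 4b + 3, g_2 = b² - 5/4b - 9/4.

Reduce p = 3ab + 3a + 36b + 36 modulo G:
  leading term ab: subtract (3b)·g_1 from 3ab + 3a + 36b + 36 → 3a - 12b² + 27b + 36
  leading term a: subtract (3)·g_1 from 3a - 12b² + 27b + 36 → -12b² + 15b + 27
  leading term b²: subtract (-12)·g_2 from -12b² + 15b + 27 → 0
  normal form = 0.
Since the normal form is 0, p ∈ I.

3ab + 3a + 36b + 36 lies in I (it reduces to 0).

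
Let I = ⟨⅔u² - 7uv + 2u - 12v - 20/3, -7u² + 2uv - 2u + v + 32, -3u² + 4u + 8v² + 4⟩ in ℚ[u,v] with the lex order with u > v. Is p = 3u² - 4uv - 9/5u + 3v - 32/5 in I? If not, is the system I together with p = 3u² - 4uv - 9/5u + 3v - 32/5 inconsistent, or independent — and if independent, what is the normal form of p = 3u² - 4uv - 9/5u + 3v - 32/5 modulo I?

First compute the reduced Gröbner basis of I by Buchberger's algorithm.
f_1 = ⅔u² - 7uv + 2u - 12v - 20/3, LT = u².
f_2 = -7u² + 2uv - 2u + v + 32, LT = u².
f_3 = -3u² + 4u + 8v² + 4, LT = u².

S(f_1,f_2): lcm = u². S = -143/14uv + 19/7u - 125/7v - 38/7.
  reduce S modulo (f_1, f_2, f_3):
  remainder -143/14uv + 19/7u - 125/7v - 38/7 ≠ 0; add h_4 = -143/14uv + 19/7u - 125/7v - 38/7 to the basis.

S(f_1,f_3): lcm = u². S = -21/2uv + 13/3u + 8/3v² - 18v - 26/3.
  reduce S modulo (f_1, f_2, f_3, h_4):
  remainder 662/429u + 8/3v² + 51/143v - 1324/429 ≠ 0; add h_5 = 662/429u + 8/3v² + 51/143v - 1324/429 to the basis.

S(f_1,h_4): lcm = u²v. S = 38/143u² - 21/2uv² + 179/143uv - 76/143u - 18v² - 10v.
  reduce S modulo (f_1, f_2, f_3, h_4, h_5):
  remainder 98353/47333v² - 75474/47333v ≠ 0; add h_6 = 98353/47333v² - 75474/47333v to the basis.

S(f_3,h_4): lcm = u²v. S = 38/143u² - 1322/429uv - 76/143u - 8/3v³ - 4/3v.
  reduce S modulo (f_1, f_2, f_3, h_4, h_5, h_6):
  remainder 19000386213176/4149851109261v ≠ 0; add h_7 = 19000386213176/4149851109261v to the basis.

The other S-polynomials (S(f_2,f_3), S(f_2,h_4), S(f_1,h_5), S(f_2,h_5), S(f_3,h_5), S(h_4,h_5), S(f_1,h_6), S(f_2,h_6), S(f_3,h_6), S(h_4,h_6), S(h_5,h_6), S(f_1,h_7), S(f_2,h_7), S(f_3,h_7), S(h_4,h_7), S(h_5,h_7), S(h_6,h_7)) all reduce to 0 modulo the current basis, so we have a Gröbner basis.
Inter-reduce: drop elements whose leading term is divisible by another's, tail-reduce, and make monic.
Reduced Gröbner basis: {u - 2, v}.
Label its elements g_1 = u - 2, g_2 = v.

Reduce p = 3u² - 4uv - 9/5u + 3v - 32/5 modulo G:
  leading term u²: subtract (3u)·g_1 from 3u² - 4uv - 9/5u + 3v - 32/5 → -4uv + 21/5u + 3v - 32/5
  leading term uv: subtract (-4v)·g_1 from -4uv + 21/5u + 3v - 32/5 → 21/5u - 5v - 32/5
  leading term u: subtract (21/5)·g_1 from 21/5u - 5v - 32/5 → -5v + 2
  leading term v: subtract (-5)·g_2 from -5v + 2 → 2
  leading term 1: no divisor's leading term divides it; move 2 to the remainder.
  normal form = 2.
The normal form is nonzero, so p ∉ I. Since p minus its normal form lies in I, I + (p) = I + (r) where r = 2; decide whether this ideal is the whole ring.
Here r = 2 is a nonzero constant, hence a unit: 1 ∈ I + (p), the Gröbner basis of I + (p) is {1}, and the enlarged system has no common solution — adjoining p is inconsistent.

Adjoining 3u² - 4uv - 9/5u + 3v - 32/5 makes the ideal the whole ring: the system is inconsistent.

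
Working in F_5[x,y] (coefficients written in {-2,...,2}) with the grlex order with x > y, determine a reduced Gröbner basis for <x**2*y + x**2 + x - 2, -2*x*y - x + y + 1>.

This is the nonlinear analogue of row-reducing a linear system.

f_1 = x**2*y + x**2 + x - 2, LT = x**2*y.
f_2 = -2*x*y - x + y + 1, LT = x*y.

S(f_1,f_2): lcm = x**2*y. S = -2*x**2 - 2*x*y - x - 2.
  reduce S modulo (f_1, f_2):
  remainder -2*x**2 - y + 2 ≠ 0; add g_3 = -2*x**2 - y + 2 to the basis.

S(f_1,g_3): lcm = x**2*y. S = x**2 + 2*y**2 + x + y - 2.
  reduce S modulo (f_1, f_2, g_3):
  remainder 2*y**2 + x - 2*y - 1 ≠ 0; add g_4 = 2*y**2 + x - 2*y - 1 to the basis.

The other S-polynomials (S(f_2,g_3), S(f_1,g_4), S(f_2,g_4), S(g_3,g_4)) all reduce to 0 modulo the current basis, so we have a Gröbner basis.
Inter-reduce: drop elements whose leading term is divisible by another's, tail-reduce, and make monic.

G = {x**2 - 2*y - 1, x*y - 2*x + 2*y + 2, y**2 - 2*x - y + 2}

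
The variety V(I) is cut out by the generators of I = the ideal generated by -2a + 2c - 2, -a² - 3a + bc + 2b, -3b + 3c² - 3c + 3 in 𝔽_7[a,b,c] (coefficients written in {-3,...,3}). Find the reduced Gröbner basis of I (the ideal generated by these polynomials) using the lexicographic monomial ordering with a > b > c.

f_1 = -2a + 2c - 2, LT = a.
f_2 = -a² - 3a + bc + 2b, LT = a².
f_3 = -3b + 3c² - 3c + 3, LT = b.

S(f_1,f_2): lcm = a². S = -ac - 2a + bc + 2b.
  reduce S modulo (f_1, f_2, f_3):
  remainder c³ - 2c - 3 ≠ 0; add g_4 = c³ - 2c - 3 to the basis.

The other S-polynomials (S(f_1,f_3), S(f_2,f_3), S(f_1,g_4), S(f_2,g_4), S(f_3,g_4)) all reduce to 0 modulo the current basis, so we have a Gröbner basis.
Inter-reduce: drop elements whose leading term is divisible by another's, tail-reduce, and make monic.

G = {a - c + 1, b - c² + c - 1, c³ - 2c - 3}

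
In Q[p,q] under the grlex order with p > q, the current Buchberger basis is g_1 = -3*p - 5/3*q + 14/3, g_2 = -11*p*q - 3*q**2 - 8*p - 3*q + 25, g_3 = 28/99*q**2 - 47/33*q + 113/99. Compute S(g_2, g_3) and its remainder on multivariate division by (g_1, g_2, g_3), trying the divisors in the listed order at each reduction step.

S(g_2, g_3) = 3/11*q**3 + 1775/308*p*q + 3/11*q**2 - 113/28*p - 25/11*q; remainder on division = 0.

lcm(LM(g_2), LM(g_3)) = p*q**2.
S = (lcm/LT(g_2))·g_2 − (lcm/LT(g_3))·g_3 = 3/11*q**3 + 1775/308*p*q + 3/11*q**2 - 113/28*p - 25/11*q.
Reduce S modulo (g_1, g_2, g_3) in that order:
  leading term q**3: subtract (27/28*q)·g_3 from 3/11*q**3 + 1775/308*p*q + 3/11*q**2 - 113/28*p - 25/11*q → 1775/308*p*q + 507/308*q**2 - 113/28*p - 1039/308*q
  leading term p*q: subtract (-1775/924*q)·g_1 from 1775/308*p*q + 507/308*q**2 - 113/28*p - 1039/308*q → -14/9*q**2 - 113/28*p + 1409/252*q
  leading term q**2: subtract (-11/2)·g_3 from -14/9*q**2 - 113/28*p + 1409/252*q → -113/28*p - 565/252*q + 113/18
  leading term p: subtract (113/84)·g_1 from -113/28*p - 565/252*q + 113/18 → 0
The remainder is 0, so this S-polynomial contributes no new basis element.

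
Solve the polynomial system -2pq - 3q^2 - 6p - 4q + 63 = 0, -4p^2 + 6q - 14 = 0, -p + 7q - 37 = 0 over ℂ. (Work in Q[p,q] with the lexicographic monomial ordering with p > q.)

Compute a lex Gröbner basis by Buchberger's algorithm.
f_1 = -2pq - 6p - 3q^2 - 4q + 63, LT = pq.
f_2 = -4p^2 + 6q - 14, LT = p^2.
f_3 = -p + 7q - 37, LT = p.

S(f_1,f_2): lcm = p^2q. S = 3p^2 + 3/2pq^2 + 2pq - 63/2p + 3/2q^2 - 7/2q.
  leading term p^2: subtract (-3/4)·f_2 from 3p^2 + 3/2pq^2 + 2pq - 63/2p + 3/2q^2 - 7/2q → 3/2pq^2 + 2pq - 63/2p + 3/2q^2 + q - 21/2
  leading term pq^2: subtract (-3/4q)·f_1 from 3/2pq^2 + 2pq - 63/2p + 3/2q^2 + q - 21/2 → -5/2pq - 63/2p - 9/4q^3 - 3/2q^2 + 193/4q - 21/2
  leading term pq: subtract (5/4)·f_1 from -5/2pq - 63/2p - 9/4q^3 - 3/2q^2 + 193/4q - 21/2 → -24p - 9/4q^3 + 9/4q^2 + 213/4q - 357/4
  leading term p: subtract (24)·f_3 from -24p - 9/4q^3 + 9/4q^2 + 213/4q - 357/4 → -9/4q^3 + 9/4q^2 - 459/4q + 3195/4
  leading term q^3: no divisor's leading term divides it; move -9/4q^3 to the remainder.
  leading term q^2: no divisor's leading term divides it; move 9/4q^2 to the remainder.
  leading term q: no divisor's leading term divides it; move -459/4q to the remainder.
  leading term 1: no divisor's leading term divides it; move 3195/4 to the remainder.
  remainder -9/4q^3 + 9/4q^2 - 459/4q + 3195/4 ≠ 0; add h_4 = -9/4q^3 + 9/4q^2 - 459/4q + 3195/4 to the basis.

S(f_1,f_3): lcm = pq. S = 3p + 17/2q^2 - 35q - 63/2.
  leading term p: subtract (-3)·f_3 from 3p + 17/2q^2 - 35q - 63/2 → 17/2q^2 - 14q - 285/2
  leading term q^2: no divisor's leading term divides it; move 17/2q^2 to the remainder.
  leading term q: no divisor's leading term divides it; move -14q to the remainder.
  leading term 1: no divisor's leading term divides it; move -285/2 to the remainder.
  remainder 17/2q^2 - 14q - 285/2 ≠ 0; add h_5 = 17/2q^2 - 14q - 285/2 to the basis.

S(f_2,f_3): lcm = p^2. S = 7pq - 37p - 3/2q + 7/2.
  leading term pq: subtract (-7/2)·f_1 from 7pq - 37p - 3/2q + 7/2 → -58p - 21/2q^2 - 31/2q + 224
  leading term p: subtract (58)·f_3 from -58p - 21/2q^2 - 31/2q + 224 → -21/2q^2 - 843/2q + 2370
  leading term q^2: subtract (-21/17)·h_5 from -21/2q^2 - 843/2q + 2370 → -14919/34q + 74595/34
  leading term q: no divisor's leading term divides it; move -14919/34q to the remainder.
  leading term 1: no divisor's leading term divides it; move 74595/34 to the remainder.
  remainder -14919/34q + 74595/34 ≠ 0; add h_6 = -14919/34q + 74595/34 to the basis.

The other S-polynomials (S(f_1,h_4), S(f_2,h_4), S(f_3,h_4), S(f_1,h_5), S(f_2,h_5), S(f_3,h_5), S(h_4,h_5), S(f_1,h_6), S(f_2,h_6), S(f_3,h_6), S(h_4,h_6), S(h_5,h_6)) all reduce to 0 modulo the current basis, so we have a Gröbner basis.
Inter-reduce: drop elements whose leading term is divisible by another's, tail-reduce, and make monic.
Reduced Gröbner basis: {p + 2, q - 5}.

From the last basis element, q - 5 = 0, so q takes values in {5}. Each choice, substituted upward through the basis, yields the corresponding point(s) of the solution set.
  q = 5: the earlier basis element becomes p + 2 = 0, giving p = -2 — point (-2, 5).
Check: every point annihilates each of the original generators.

{(-2, 5)}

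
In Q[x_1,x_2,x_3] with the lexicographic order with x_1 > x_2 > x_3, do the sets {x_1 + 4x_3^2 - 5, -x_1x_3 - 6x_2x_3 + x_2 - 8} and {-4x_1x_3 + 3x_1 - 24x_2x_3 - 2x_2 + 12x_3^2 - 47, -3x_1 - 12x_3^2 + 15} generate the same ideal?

Two ideals are equal iff their reduced Gröbner bases coincide (the reduced basis is unique for a fixed ordering).
Buchberger on the first generating set:
f_1 = x_1 + 4x_3^2 - 5, LT = x_1.
f_2 = -x_1x_3 - 6x_2x_3 + x_2 - 8, LT = x_1x_3.

S(f_1,f_2): lcm = x_1x_3. S = -6x_2x_3 + x_2 + 4x_3^3 - 5x_3 - 8.
  leading term x_2x_3: no divisor's leading term divides it; move -6x_2x_3 to the remainder.
  leading term x_2: no divisor's leading term divides it; move x_2 to the remainder.
  leading term x_3^3: no divisor's leading term divides it; move 4x_3^3 to the remainder.
  leading term x_3: no divisor's leading term divides it; move -5x_3 to the remainder.
  leading term 1: no divisor's leading term divides it; move -8 to the remainder.
  remainder -6x_2x_3 + x_2 + 4x_3^3 - 5x_3 - 8 ≠ 0; add g_3 = -6x_2x_3 + x_2 + 4x_3^3 - 5x_3 - 8 to the basis.

The other S-polynomials (S(f_1,g_3), S(f_2,g_3)) all reduce to 0 modulo the current basis, so we have a Gröbner basis.
Inter-reduce: drop elements whose leading term is divisible by another's, tail-reduce, and make monic.
Reduced Gröbner basis: {x_1 + 4x_3^2 - 5, x_2x_3 - 1/6x_2 - 2/3x_3^3 + 5/6x_3 + 4/3}.

Buchberger on the second generating set:
h_1 = -4x_1x_3 + 3x_1 - 24x_2x_3 - 2x_2 + 12x_3^2 - 47, LT = x_1x_3.
h_2 = -3x_1 - 12x_3^2 + 15, LT = x_1.

S(h_1,h_2): lcm = x_1x_3. S = -3/4x_1 + 6x_2x_3 + 1/2x_2 - 4x_3^3 - 3x_3^2 + 5x_3 + 47/4.
  leading term x_1: subtract (1/4)·h_2 from -3/4x_1 + 6x_2x_3 + 1/2x_2 - 4x_3^3 - 3x_3^2 + 5x_3 + 47/4 → 6x_2x_3 + 1/2x_2 - 4x_3^3 + 5x_3 + 8
  leading term x_2x_3: no divisor's leading term divides it; move 6x_2x_3 to the remainder.
  leading term x_2: no divisor's leading term divides it; move 1/2x_2 to the remainder.
  leading term x_3^3: no divisor's leading term divides it; move -4x_3^3 to the remainder.
  leading term x_3: no divisor's leading term divides it; move 5x_3 to the remainder.
  leading term 1: no divisor's leading term divides it; move 8 to the remainder.
  remainder 6x_2x_3 + 1/2x_2 - 4x_3^3 + 5x_3 + 8 ≠ 0; add k_3 = 6x_2x_3 + 1/2x_2 - 4x_3^3 + 5x_3 + 8 to the basis.

The other S-polynomials (S(h_1,k_3), S(h_2,k_3)) all reduce to 0 modulo the current basis, so we have a Gröbner basis.
Inter-reduce: drop elements whose leading term is divisible by another's, tail-reduce, and make monic.
Reduced Gröbner basis: {x_1 + 4x_3^2 - 5, x_2x_3 + 1/12x_2 - 2/3x_3^3 + 5/6x_3 + 4/3}.

Since the reduced bases disagree, the two ideals are not the same.
The same test decides containment: I ⊆ J iff every generator of I reduces to 0 modulo a Gröbner basis of J.

No, the ideals differ.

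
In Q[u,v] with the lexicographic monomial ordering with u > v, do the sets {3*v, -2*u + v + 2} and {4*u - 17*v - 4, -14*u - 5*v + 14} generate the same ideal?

Yes, the ideals are equal.

Two ideals are equal iff their reduced Gröbner bases coincide (the reduced basis is unique for a fixed ordering).
Buchberger on the first generating set:
f_1 = 3*v, LT = v.
f_2 = -2*u + v + 2, LT = u.

The S-polynomials (S(f_1,f_2)) all reduce to 0 modulo the current basis, so we have a Gröbner basis.
Inter-reduce: drop elements whose leading term is divisible by another's, tail-reduce, and make monic.
Reduced Gröbner basis: {u - 1, v}.

Buchberger on the second generating set:
h_1 = 4*u - 17*v - 4, LT = u.
h_2 = -14*u - 5*v + 14, LT = u.

S(h_1,h_2): lcm = u. S = -129/28*v.
  leading term v: no divisor's leading term divides it; move -129/28*v to the remainder.
  remainder -129/28*v ≠ 0; add k_3 = -129/28*v to the basis.

The other S-polynomials (S(h_1,k_3), S(h_2,k_3)) all reduce to 0 modulo the current basis, so we have a Gröbner basis.
Inter-reduce: drop elements whose leading term is divisible by another's, tail-reduce, and make monic.
Reduced Gröbner basis: {u - 1, v}.

The two bases agree; hence the ideals are identical.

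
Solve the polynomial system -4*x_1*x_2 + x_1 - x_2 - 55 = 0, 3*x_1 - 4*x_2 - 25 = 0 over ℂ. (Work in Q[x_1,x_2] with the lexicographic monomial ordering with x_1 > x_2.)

{(3, -4), (65/12, -35/16)}

Compute a lex Gröbner basis by Buchberger's algorithm.
f_1 = -4*x_1*x_2 + x_1 - x_2 - 55, LT = x_1*x_2.
f_2 = 3*x_1 - 4*x_2 - 25, LT = x_1.

S(f_1,f_2): lcm = x_1*x_2. S = -1/4*x_1 + 4/3*x_2**2 + 103/12*x_2 + 55/4.
  leading term x_1: subtract (-1/12)·f_2 from -1/4*x_1 + 4/3*x_2**2 + 103/12*x_2 + 55/4 → 4/3*x_2**2 + 33/4*x_2 + 35/3
  leading term x_2**2: no divisor's leading term divides it; move 4/3*x_2**2 to the remainder.
  leading term x_2: no divisor's leading term divides it; move 33/4*x_2 to the remainder.
  leading term 1: no divisor's leading term divides it; move 35/3 to the remainder.
  remainder 4/3*x_2**2 + 33/4*x_2 + 35/3 ≠ 0; add h_3 = 4/3*x_2**2 + 33/4*x_2 + 35/3 to the basis.

The other S-polynomials (S(f_1,h_3), S(f_2,h_3)) all reduce to 0 modulo the current basis, so we have a Gröbner basis.
Inter-reduce: drop elements whose leading term is divisible by another's, tail-reduce, and make monic.
Reduced Gröbner basis: {x_1 - 4/3*x_2 - 25/3, x_2**2 + 99/16*x_2 + 35/4}.

From the last basis element, x_2**2 + 99/16*x_2 + 35/4 = 0, so x_2 takes values in {-4, -35/16}. Each choice, substituted upward through the basis, yields the corresponding point(s) of the solution set.
  x_2 = -4: the earlier basis element becomes x_1 - 3 = 0, giving x_1 = 3 — point (3, -4).
  x_2 = -35/16: the earlier basis element becomes x_1 - 65/12 = 0, giving x_1 = 65/12 — point (65/12, -35/16).
Substituting each solution back into the original system confirms all equations vanish.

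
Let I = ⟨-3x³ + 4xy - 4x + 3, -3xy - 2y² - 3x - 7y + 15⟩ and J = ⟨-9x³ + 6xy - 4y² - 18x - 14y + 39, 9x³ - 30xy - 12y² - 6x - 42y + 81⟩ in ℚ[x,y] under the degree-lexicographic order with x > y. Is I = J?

Yes, the ideals are equal.

Equality of ideals is decidable: compute both reduced Gröbner bases (unique for the ordering) and check whether they agree.
Buchberger on the first generating set:
f_1 = -3x³ + 4xy - 4x + 3, LT = x³.
f_2 = -3xy - 2y² - 3x - 7y + 15, LT = xy.

S(f_1,f_2): lcm = x³y. S = -⅔x²y² - x³ - 7/3x²y - 4/3xy² + 5x² + 4/3xy - y.
  reduce S modulo (f_1, f_2):
  remainder -8/27y⁴ - 44/27y³ + 20/3x² + 10/27y² - 20/3x + 38/9y - 8/3 ≠ 0; add g_3 = -8/27y⁴ - 44/27y³ + 20/3x² + 10/27y² - 20/3x + 38/9y - 8/3 to the basis.

The other S-polynomials (S(f_1,g_3), S(f_2,g_3)) all reduce to 0 modulo the current basis, so we have a Gröbner basis.
Inter-reduce: drop elements whose leading term is divisible by another's, tail-reduce, and make monic.
Reduced Gröbner basis: {y⁴ + 11/2y³ - 45/2x² - 5/4y² + 45/2x - 57/4y + 9, x³ + 8/9y² + 8/3x + 28/9y - 23/3, xy + ⅔y² + x + 7/3y - 5}.

Buchberger on the second generating set:
h_1 = -9x³ + 6xy - 4y² - 18x - 14y + 39, LT = x³.
h_2 = 9x³ - 30xy - 12y² - 6x - 42y + 81, LT = x³.

S(h_1,h_2): lcm = x³. S = 8/3xy + 16/9y² + 8/3x + 56/9y - 40/3.
  reduce S modulo (h_1, h_2):
  remainder 8/3xy + 16/9y² + 8/3x + 56/9y - 40/3 ≠ 0; add k_3 = 8/3xy + 16/9y² + 8/3x + 56/9y - 40/3 to the basis.

S(h_1,k_3): lcm = x³y. S = -⅔x²y² - x³ - 7/3x²y - ⅔xy² + 4/9y³ + 5x² + 2xy + 14/9y² - 13/3y.
  reduce S modulo (h_1, h_2, k_3):
  remainder -8/27y⁴ - 44/27y³ + 20/3x² + 10/27y² - 20/3x + 38/9y - 8/3 ≠ 0; add k_4 = -8/27y⁴ - 44/27y³ + 20/3x² + 10/27y² - 20/3x + 38/9y - 8/3 to the basis.

The other S-polynomials (S(h_2,k_3), S(h_1,k_4), S(h_2,k_4), S(k_3,k_4)) all reduce to 0 modulo the current basis, so we have a Gröbner basis.
Inter-reduce: drop elements whose leading term is divisible by another's, tail-reduce, and make monic.
Reduced Gröbner basis: {y⁴ + 11/2y³ - 45/2x² - 5/4y² + 45/2x - 57/4y + 9, x³ + 8/9y² + 8/3x + 28/9y - 23/3, xy + ⅔y² + x + 7/3y - 5}.

These coincide, so the ideals are equal.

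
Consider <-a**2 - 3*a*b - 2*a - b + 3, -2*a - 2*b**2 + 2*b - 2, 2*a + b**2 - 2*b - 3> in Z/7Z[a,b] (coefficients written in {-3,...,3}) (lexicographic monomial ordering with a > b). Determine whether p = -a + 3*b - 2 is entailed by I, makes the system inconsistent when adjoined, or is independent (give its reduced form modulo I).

-a + 3*b - 2 lies in I (it reduces to 0).

First compute the reduced Gröbner basis of I by Buchberger's algorithm.
f_1 = -a**2 - 3*a*b - 2*a - b + 3, LT = a**2.
f_2 = -2*a - 2*b**2 + 2*b - 2, LT = a.
f_3 = 2*a + b**2 - 2*b - 3, LT = a.

S(f_1,f_2): lcm = a**2. S = -a*b**2 - 3*a*b + a + b - 3.
  leading term a*b**2: subtract (-3*b**2)·f_2 from -a*b**2 - 3*a*b + a + b - 3 → -3*a*b + a + b**4 - b**3 + b**2 + b - 3
  leading term a*b: subtract (-2*b)·f_2 from -3*a*b + a + b**4 - b**3 + b**2 + b - 3 → a + b**4 + 2*b**3 - 2*b**2 - 3*b - 3
  leading term a: subtract (3)·f_2 from a + b**4 + 2*b**3 - 2*b**2 - 3*b - 3 → b**4 + 2*b**3 - 3*b**2 - 2*b + 3
  leading term b**4: no divisor's leading term divides it; move b**4 to the remainder.
  leading term b**3: no divisor's leading term divides it; move 2*b**3 to the remainder.
  leading term b**2: no divisor's leading term divides it; move -3*b**2 to the remainder.
  leading term b: no divisor's leading term divides it; move -2*b to the remainder.
  leading term 1: no divisor's leading term divides it; move 3 to the remainder.
  remainder b**4 + 2*b**3 - 3*b**2 - 2*b + 3 ≠ 0; add h_4 = b**4 + 2*b**3 - 3*b**2 - 2*b + 3 to the basis.

S(f_1,f_3): lcm = a**2. S = 3*a*b**2 - 3*a*b + b - 3.
  leading term a*b**2: subtract (2*b**2)·f_2 from 3*a*b**2 - 3*a*b + b - 3 → -3*a*b - 3*b**4 + 3*b**3 - 3*b**2 + b - 3
  leading term a*b: subtract (-2*b)·f_2 from -3*a*b - 3*b**4 + 3*b**3 - 3*b**2 + b - 3 → -3*b**4 - b**3 + b**2 - 3*b - 3
  leading term b**4: subtract (-3)·h_4 from -3*b**4 - b**3 + b**2 - 3*b - 3 → -2*b**3 - b**2 - 2*b - 1
  leading term b**3: no divisor's leading term divides it; move -2*b**3 to the remainder.
  leading term b**2: no divisor's leading term divides it; move -b**2 to the remainder.
  leading term b: no divisor's leading term divides it; move -2*b to the remainder.
  leading term 1: no divisor's leading term divides it; move -1 to the remainder.
  remainder -2*b**3 - b**2 - 2*b - 1 ≠ 0; add h_5 = -2*b**3 - b**2 - 2*b - 1 to the basis.

S(f_2,f_3): lcm = a. S = -3*b**2 - 1.
  leading term b**2: no divisor's leading term divides it; move -3*b**2 to the remainder.
  leading term 1: no divisor's leading term divides it; move -1 to the remainder.
  remainder -3*b**2 - 1 ≠ 0; add h_6 = -3*b**2 - 1 to the basis.

S(f_1,h_4): leading monomials are coprime, so the S-polynomial reduces to 0 (Buchberger's first criterion).
S(f_2,h_4): leading monomials are coprime, so the S-polynomial reduces to 0 (Buchberger's first criterion).
S(f_3,h_4): leading monomials are coprime, so the S-polynomial reduces to 0 (Buchberger's first criterion).
S(f_1,h_5): leading monomials are coprime, so the S-polynomial reduces to 0 (Buchberger's first criterion).
S(f_2,h_5): leading monomials are coprime, so the S-polynomial reduces to 0 (Buchberger's first criterion).
S(f_3,h_5): leading monomials are coprime, so the S-polynomial reduces to 0 (Buchberger's first criterion).
S(h_4,h_5): lcm = b**4. S = -2*b**3 + 3*b**2 + b + 3.
  leading term b**3: subtract (1)·h_5 from -2*b**3 + 3*b**2 + b + 3 → -3*b**2 + 3*b - 3
  leading term b**2: subtract (1)·h_6 from -3*b**2 + 3*b - 3 → 3*b - 2
  leading term b: no divisor's leading term divides it; move 3*b to the remainder.
  leading term 1: no divisor's leading term divides it; move -2 to the remainder.
  remainder 3*b - 2 ≠ 0; add h_7 = 3*b - 2 to the basis.

S(f_1,h_6): leading monomials are coprime, so the S-polynomial reduces to 0 (Buchberger's first criterion).
S(f_2,h_6): leading monomials are coprime, so the S-polynomial reduces to 0 (Buchberger's first criterion).
S(f_3,h_6): leading monomials are coprime, so the S-polynomial reduces to 0 (Buchberger's first criterion).
S(h_4,h_6): lcm = b**4. S = 2*b**3 - b**2 - 2*b + 3.
  leading term b**3: subtract (-1)·h_5 from 2*b**3 - b**2 - 2*b + 3 → -2*b**2 + 3*b + 2
  leading term b**2: subtract (3)·h_6 from -2*b**2 + 3*b + 2 → 3*b - 2
  leading term b: subtract (1)·h_7 from 3*b - 2 → 0
  remainder 0.

S(h_5,h_6): lcm = b**3. S = -3*b**2 + 3*b - 3.
  leading term b**2: subtract (1)·h_6 from -3*b**2 + 3*b - 3 → 3*b - 2
  leading term b: subtract (1)·h_7 from 3*b - 2 → 0
  remainder 0.

S(f_1,h_7): leading monomials are coprime, so the S-polynomial reduces to 0 (Buchberger's first criterion).
S(f_2,h_7): leading monomials are coprime, so the S-polynomial reduces to 0 (Buchberger's first criterion).
S(f_3,h_7): leading monomials are coprime, so the S-polynomial reduces to 0 (Buchberger's first criterion).
S(h_4,h_7): lcm = b**4. S = -2*b**3 - 3*b**2 - 2*b + 3.
  leading term b**3: subtract (1)·h_5 from -2*b**3 - 3*b**2 - 2*b + 3 → -2*b**2 - 3
  leading term b**2: subtract (3)·h_6 from -2*b**2 - 3 → 0
  remainder 0.

S(h_5,h_7): lcm = b**3. S = b - 3.
  leading term b: subtract (-2)·h_7 from b - 3 → 0
  remainder 0.

S(h_6,h_7): lcm = b**2. S = 3*b - 2.
  leading term b: subtract (1)·h_7 from 3*b - 2 → 0
  remainder 0.

Every S-polynomial of the final basis reduces to 0, so we have a Gröbner basis.
Inter-reduce: drop elements whose leading term is divisible by another's, tail-reduce, and make monic.
Reduced Gröbner basis: {a, b - 3}.
Label its elements g_1 = a, g_2 = b - 3.

Reduce p = -a + 3*b - 2 modulo G:
  leading term a: subtract (-1)·g_1 from -a + 3*b - 2 → 3*b - 2
  leading term b: subtract (3)·g_2 from 3*b - 2 → 0
  normal form = 0.
Since the normal form is 0, p ∈ I.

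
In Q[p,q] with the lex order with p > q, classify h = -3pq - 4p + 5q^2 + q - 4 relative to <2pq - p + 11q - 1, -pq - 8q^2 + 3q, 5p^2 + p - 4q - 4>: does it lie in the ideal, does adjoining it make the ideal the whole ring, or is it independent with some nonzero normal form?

First compute the reduced Gröbner basis of I by Buchberger's algorithm.
f_1 = 2pq - p + 11q - 1, LT = pq.
f_2 = -pq - 8q^2 + 3q, LT = pq.
f_3 = 5p^2 + p - 4q - 4, LT = p^2.

S(f_1,f_2): lcm = pq. S = -1/2p - 8q^2 + 17/2q - 1/2.
  leading term p: no divisor's leading term divides it; move -1/2p to the remainder.
  leading term q^2: no divisor's leading term divides it; move -8q^2 to the remainder.
  leading term q: no divisor's leading term divides it; move 17/2q to the remainder.
  leading term 1: no divisor's leading term divides it; move -1/2 to the remainder.
  remainder -1/2p - 8q^2 + 17/2q - 1/2 ≠ 0; add k_4 = -1/2p - 8q^2 + 17/2q - 1/2 to the basis.

S(f_1,f_3): lcm = p^2q. S = -1/2p^2 + 53/10pq - 1/2p + 4/5q^2 + 4/5q.
  leading term p^2: subtract (-1/10)·f_3 from -1/2p^2 + 53/10pq - 1/2p + 4/5q^2 + 4/5q → 53/10pq - 2/5p + 4/5q^2 + 2/5q - 2/5
  leading term pq: subtract (53/20)·f_1 from 53/10pq - 2/5p + 4/5q^2 + 2/5q - 2/5 → 9/4p + 4/5q^2 - 115/4q + 9/4
  leading term p: subtract (-9/2)·k_4 from 9/4p + 4/5q^2 - 115/4q + 9/4 → -176/5q^2 + 19/2q
  leading term q^2: no divisor's leading term divides it; move -176/5q^2 to the remainder.
  leading term q: no divisor's leading term divides it; move 19/2q to the remainder.
  remainder -176/5q^2 + 19/2q ≠ 0; add k_5 = -176/5q^2 + 19/2q to the basis.

S(f_2,f_3): lcm = p^2q. S = 8pq^2 - 16/5pq + 4/5q^2 + 4/5q.
  leading term pq^2: subtract (4q)·f_1 from 8pq^2 - 16/5pq + 4/5q^2 + 4/5q → 4/5pq - 216/5q^2 + 24/5q
  leading term pq: subtract (2/5)·f_1 from 4/5pq - 216/5q^2 + 24/5q → 2/5p - 216/5q^2 + 2/5q + 2/5
  leading term p: subtract (-4/5)·k_4 from 2/5p - 216/5q^2 + 2/5q + 2/5 → -248/5q^2 + 36/5q
  leading term q^2: subtract (31/22)·k_5 from -248/5q^2 + 36/5q → -1361/220q
  leading term q: no divisor's leading term divides it; move -1361/220q to the remainder.
  remainder -1361/220q ≠ 0; add k_6 = -1361/220q to the basis.

The other S-polynomials (S(f_1,k_4), S(f_2,k_4), S(f_3,k_4), S(f_1,k_5), S(f_2,k_5), S(f_3,k_5), S(k_4,k_5), S(f_1,k_6), S(f_2,k_6), S(f_3,k_6), S(k_4,k_6), S(k_5,k_6)) all reduce to 0 modulo the current basis, so we have a Gröbner basis.
Inter-reduce: drop elements whose leading term is divisible by another's, tail-reduce, and make monic.
Reduced Gröbner basis: {p + 1, q}.
Label its elements g_1 = p + 1, g_2 = q.

Reduce h = -3pq - 4p + 5q^2 + q - 4 modulo G:
  leading term pq: subtract (-3q)·g_1 from -3pq - 4p + 5q^2 + q - 4 → -4p + 5q^2 + 4q - 4
  leading term p: subtract (-4)·g_1 from -4p + 5q^2 + 4q - 4 → 5q^2 + 4q
  leading term q^2: subtract (5q)·g_2 from 5q^2 + 4q → 4q
  leading term q: subtract (4)·g_2 from 4q → 0
  normal form = 0.
Since the normal form is 0, h ∈ I.

-3pq - 4p + 5q^2 + q - 4 lies in I (it reduces to 0).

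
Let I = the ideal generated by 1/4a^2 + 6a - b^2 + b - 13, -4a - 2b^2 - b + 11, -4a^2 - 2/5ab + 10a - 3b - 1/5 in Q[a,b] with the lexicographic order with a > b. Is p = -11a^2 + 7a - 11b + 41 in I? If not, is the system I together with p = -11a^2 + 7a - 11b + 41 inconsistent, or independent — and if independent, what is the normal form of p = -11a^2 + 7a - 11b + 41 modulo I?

-11a^2 + 7a - 11b + 41 lies in I (it reduces to 0).

First compute the reduced Gröbner basis of I by Buchberger's algorithm.
f_1 = 1/4a^2 + 6a - b^2 + b - 13, LT = a^2.
f_2 = -4a - 2b^2 - b + 11, LT = a.
f_3 = -4a^2 - 2/5ab + 10a - 3b - 1/5, LT = a^2.

S(f_1,f_2): lcm = a^2. S = -1/2ab^2 - 1/4ab + 107/4a - 4b^2 + 4b - 52.
  leading term ab^2: subtract (1/8b^2)·f_2 from -1/2ab^2 - 1/4ab + 107/4a - 4b^2 + 4b - 52 → -1/4ab + 107/4a + 1/4b^4 + 1/8b^3 - 43/8b^2 + 4b - 52
  leading term ab: subtract (1/16b)·f_2 from -1/4ab + 107/4a + 1/4b^4 + 1/8b^3 - 43/8b^2 + 4b - 52 → 107/4a + 1/4b^4 + 1/4b^3 - 85/16b^2 + 53/16b - 52
  leading term a: subtract (-107/16)·f_2 from 107/4a + 1/4b^4 + 1/4b^3 - 85/16b^2 + 53/16b - 52 → 1/4b^4 + 1/4b^3 - 299/16b^2 - 27/8b + 345/16
  leading term b^4: no divisor's leading term divides it; move 1/4b^4 to the remainder.
  leading term b^3: no divisor's leading term divides it; move 1/4b^3 to the remainder.
  leading term b^2: no divisor's leading term divides it; move -299/16b^2 to the remainder.
  leading term b: no divisor's leading term divides it; move -27/8b to the remainder.
  leading term 1: no divisor's leading term divides it; move 345/16 to the remainder.
  remainder 1/4b^4 + 1/4b^3 - 299/16b^2 - 27/8b + 345/16 ≠ 0; add h_4 = 1/4b^4 + 1/4b^3 - 299/16b^2 - 27/8b + 345/16 to the basis.

S(f_1,f_3): lcm = a^2. S = -1/10ab + 53/2a - 4b^2 + 13/4b - 1041/20.
  leading term ab: subtract (1/40b)·f_2 from -1/10ab + 53/2a - 4b^2 + 13/4b - 1041/20 → 53/2a + 1/20b^3 - 159/40b^2 + 119/40b - 1041/20
  leading term a: subtract (-53/8)·f_2 from 53/2a + 1/20b^3 - 159/40b^2 + 119/40b - 1041/20 → 1/20b^3 - 689/40b^2 - 73/20b + 833/40
  leading term b^3: no divisor's leading term divides it; move 1/20b^3 to the remainder.
  leading term b^2: no divisor's leading term divides it; move -689/40b^2 to the remainder.
  leading term b: no divisor's leading term divides it; move -73/20b to the remainder.
  leading term 1: no divisor's leading term divides it; move 833/40 to the remainder.
  remainder 1/20b^3 - 689/40b^2 - 73/20b + 833/40 ≠ 0; add h_5 = 1/20b^3 - 689/40b^2 - 73/20b + 833/40 to the basis.

S(f_2,f_3): lcm = a^2. S = 1/2ab^2 + 3/20ab - 1/4a - 3/4b - 1/20.
  leading term ab^2: subtract (-1/8b^2)·f_2 from 1/2ab^2 + 3/20ab - 1/4a - 3/4b - 1/20 → 3/20ab - 1/4a - 1/4b^4 - 1/8b^3 + 11/8b^2 - 3/4b - 1/20
  leading term ab: subtract (-3/80b)·f_2 from 3/20ab - 1/4a - 1/4b^4 - 1/8b^3 + 11/8b^2 - 3/4b - 1/20 → -1/4a - 1/4b^4 - 1/5b^3 + 107/80b^2 - 27/80b - 1/20
  leading term a: subtract (1/16)·f_2 from -1/4a - 1/4b^4 - 1/5b^3 + 107/80b^2 - 27/80b - 1/20 → -1/4b^4 - 1/5b^3 + 117/80b^2 - 11/40b - 59/80
  leading term b^4: subtract (-1)·h_4 from -1/4b^4 - 1/5b^3 + 117/80b^2 - 11/40b - 59/80 → 1/20b^3 - 689/40b^2 - 73/20b + 833/40
  leading term b^3: subtract (1)·h_5 from 1/20b^3 - 689/40b^2 - 73/20b + 833/40 → 0
  remainder 0.

S(f_1,h_4): leading monomials are coprime, so the S-polynomial reduces to 0 (Buchberger's first criterion).
S(f_2,h_4): leading monomials are coprime, so the S-polynomial reduces to 0 (Buchberger's first criterion).
S(f_3,h_4): leading monomials are coprime, so the S-polynomial reduces to 0 (Buchberger's first criterion).
S(f_1,h_5): leading monomials are coprime, so the S-polynomial reduces to 0 (Buchberger's first criterion).
S(f_2,h_5): leading monomials are coprime, so the S-polynomial reduces to 0 (Buchberger's first criterion).
S(f_3,h_5): leading monomials are coprime, so the S-polynomial reduces to 0 (Buchberger's first criterion).
S(h_4,h_5): lcm = b^4. S = 691/2b^3 - 7/4b^2 - 430b + 345/4.
  leading term b^3: subtract (6910)·h_5 from 691/2b^3 - 7/4b^2 - 430b + 345/4 → 119023b^2 + 49583/2b - 287629/2
  leading term b^2: no divisor's leading term divides it; move 119023b^2 to the remainder.
  leading term b: no divisor's leading term divides it; move 49583/2b to the remainder.
  leading term 1: no divisor's leading term divides it; move -287629/2 to the remainder.
  remainder 119023b^2 + 49583/2b - 287629/2 ≠ 0; add h_6 = 119023b^2 + 49583/2b - 287629/2 to the basis.

S(f_1,h_6): leading monomials are coprime, so the S-polynomial reduces to 0 (Buchberger's first criterion).
S(f_2,h_6): leading monomials are coprime, so the S-polynomial reduces to 0 (Buchberger's first criterion).
S(f_3,h_6): leading monomials are coprime, so the S-polynomial reduces to 0 (Buchberger's first criterion).
S(h_4,h_6): lcm = b^4. S = 188463/238046b^3 - 35012619/476092b^2 - 27/2b + 345/4.
  leading term b^3: subtract (1884630/119023)·h_5 from 188463/238046b^3 - 35012619/476092b^2 - 27/2b + 345/4 → 23709597/119023b^2 + 5272089/119023b - 28981686/119023
  leading term b^2: subtract (23709597/14166474529)·h_6 from 23709597/119023b^2 + 5272089/119023b - 28981686/119023 → 79406750043/28332949058b - 79406750043/28332949058
  leading term b: no divisor's leading term divides it; move 79406750043/28332949058b to the remainder.
  leading term 1: no divisor's leading term divides it; move -79406750043/28332949058 to the remainder.
  remainder 79406750043/28332949058b - 79406750043/28332949058 ≠ 0; add h_7 = 79406750043/28332949058b - 79406750043/28332949058 to the basis.

S(h_5,h_6): lcm = b^3. S = -41028215/119023b^2 - 17089729/238046b + 833/2.
  leading term b^2: subtract (-41028215/14166474529)·h_6 from -41028215/119023b^2 - 17089729/238046b + 833/2 → 115584789/14166474529b - 115584789/14166474529
  leading term b: subtract (2/687)·h_7 from 115584789/14166474529b - 115584789/14166474529 → 0
  remainder 0.

S(f_1,h_7): leading monomials are coprime, so the S-polynomial reduces to 0 (Buchberger's first criterion).
S(f_2,h_7): leading monomials are coprime, so the S-polynomial reduces to 0 (Buchberger's first criterion).
S(f_3,h_7): leading monomials are coprime, so the S-polynomial reduces to 0 (Buchberger's first criterion).
S(h_4,h_7): lcm = b^4. S = 2b^3 - 299/4b^2 - 27/2b + 345/4.
  leading term b^3: subtract (40)·h_5 from 2b^3 - 299/4b^2 - 27/2b + 345/4 → 2457/4b^2 + 265/2b - 2987/4
  leading term b^2: subtract (2457/476092)·h_6 from 2457/4b^2 + 265/2b - 2987/4 → 4338949/952184b - 4338949/952184
  leading term b: subtract (516434726827/317627000172)·h_7 from 4338949/952184b - 4338949/952184 → 0
  remainder 0.

S(h_5,h_7): lcm = b^3. S = -687/2b^2 - 73b + 833/2.
  leading term b^2: subtract (-687/238046)·h_6 from -687/2b^2 - 73b + 833/2 → -691195/476092b + 691195/476092
  leading term b: subtract (-82268102485/158813500086)·h_7 from -691195/476092b + 691195/476092 → 0
  remainder 0.

S(h_6,h_7): lcm = b^2. S = 287629/238046b - 287629/238046.
  leading term b: subtract (34234466467/79406750043)·h_7 from 287629/238046b - 287629/238046 → 0
  remainder 0.

Every S-polynomial of the final basis reduces to 0, so we have a Gröbner basis.
Inter-reduce: drop elements whose leading term is divisible by another's, tail-reduce, and make monic.
Reduced Gröbner basis: {a - 2, b - 1}.
Label its elements g_1 = a - 2, g_2 = b - 1.

Reduce p = -11a^2 + 7a - 11b + 41 modulo G:
  leading term a^2: subtract (-11a)·g_1 from -11a^2 + 7a - 11b + 41 → -15a - 11b + 41
  leading term a: subtract (-15)·g_1 from -15a - 11b + 41 → -11b + 11
  leading term b: subtract (-11)·g_2 from -11b + 11 → 0
  normal form = 0.
Since the normal form is 0, p ∈ I.

Ideal membership is decidable via reduction modulo a Gröbner basis.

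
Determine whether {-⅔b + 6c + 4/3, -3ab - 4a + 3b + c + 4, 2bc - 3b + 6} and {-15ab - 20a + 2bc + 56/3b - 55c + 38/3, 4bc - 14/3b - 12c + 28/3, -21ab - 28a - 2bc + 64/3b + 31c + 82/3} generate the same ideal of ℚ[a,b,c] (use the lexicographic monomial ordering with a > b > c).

Yes, the ideals are equal.

Two ideals are equal iff their reduced Gröbner bases coincide (the reduced basis is unique for a fixed ordering).
Buchberger on the first generating set:
f_1 = -⅔b + 6c + 4/3, LT = b.
f_2 = -3ab - 4a + 3b + c + 4, LT = ab.
f_3 = 2bc - 3b + 6, LT = bc.

S(f_1,f_2): lcm = ab. S = -9ac - 10/3a + b + ⅓c + 4/3.
  leading term ac: no divisor's leading term divides it; move -9ac to the remainder.
  leading term a: no divisor's leading term divides it; move -10/3a to the remainder.
  leading term b: subtract (-3/2)·f_1 from b + ⅓c + 4/3 → 28/3c + 10/3
  leading term c: no divisor's leading term divides it; move 28/3c to the remainder.
  leading term 1: no divisor's leading term divides it; move 10/3 to the remainder.
  remainder -9ac - 10/3a + 28/3c + 10/3 ≠ 0; add g_4 = -9ac - 10/3a + 28/3c + 10/3 to the basis.

S(f_1,f_3): lcm = bc. S = 3/2b - 9c² - 2c - 3.
  leading term b: subtract (-9/4)·f_1 from 3/2b - 9c² - 2c - 3 → -9c² + 23/2c
  leading term c²: no divisor's leading term divides it; move -9c² to the remainder.
  leading term c: no divisor's leading term divides it; move 23/2c to the remainder.
  remainder -9c² + 23/2c ≠ 0; add g_5 = -9c² + 23/2c to the basis.

S(f_2,f_3): lcm = abc. S = 3/2ab + 4/3ac - 3a - bc - ⅓c² - 4/3c.
  leading term ab: subtract (-9/4a)·f_1 from 3/2ab + 4/3ac - 3a - bc - ⅓c² - 4/3c → 89/6ac - bc - ⅓c² - 4/3c
  leading term ac: subtract (-89/54)·g_4 from 89/6ac - bc - ⅓c² - 4/3c → -445/81a - bc - ⅓c² + 1138/81c + 445/81
  leading term a: no divisor's leading term divides it; move -445/81a to the remainder.
  leading term bc: subtract (3/2c)·f_1 from -bc - ⅓c² + 1138/81c + 445/81 → -28/3c² + 976/81c + 445/81
  leading term c²: subtract (28/27)·g_5 from -28/3c² + 976/81c + 445/81 → 10/81c + 445/81
  leading term c: no divisor's leading term divides it; move 10/81c to the remainder.
  leading term 1: no divisor's leading term divides it; move 445/81 to the remainder.
  remainder -445/81a + 10/81c + 445/81 ≠ 0; add g_6 = -445/81a + 10/81c + 445/81 to the basis.

The other S-polynomials (S(f_1,g_4), S(f_2,g_4), S(f_3,g_4), S(f_1,g_5), S(f_2,g_5), S(f_3,g_5), S(g_4,g_5), S(f_1,g_6), S(f_2,g_6), S(f_3,g_6), S(g_4,g_6), S(g_5,g_6)) all reduce to 0 modulo the current basis, so we have a Gröbner basis.
Inter-reduce: drop elements whose leading term is divisible by another's, tail-reduce, and make monic.
Reduced Gröbner basis: {a - 2/89c - 1, b - 9c - 2, c² - 23/18c}.

Buchberger on the second generating set:
h_1 = -15ab - 20a + 2bc + 56/3b - 55c + 38/3, LT = ab.
h_2 = 4bc - 14/3b - 12c + 28/3, LT = bc.
h_3 = -21ab - 28a - 2bc + 64/3b + 31c + 82/3, LT = ab.

S(h_1,h_2): lcm = abc. S = 7/6ab + 13/3ac - 7/3a - 2/15bc² - 56/45bc + 11/3c² - 38/45c.
  leading term ab: subtract (-7/90)·h_1 from 7/6ab + 13/3ac - 7/3a - 2/15bc² - 56/45bc + 11/3c² - 38/45c → 13/3ac - 35/9a - 2/15bc² - 49/45bc + 196/135b + 11/3c² - 461/90c + 133/135
  leading term ac: no divisor's leading term divides it; move 13/3ac to the remainder.
  leading term a: no divisor's leading term divides it; move -35/9a to the remainder.
  leading term bc²: subtract (-1/30c)·h_2 from -2/15bc² - 49/45bc + 196/135b + 11/3c² - 461/90c + 133/135 → -56/45bc + 196/135b + 49/15c² - 433/90c + 133/135
  leading term bc: subtract (-14/45)·h_2 from -56/45bc + 196/135b + 49/15c² - 433/90c + 133/135 → 49/15c² - 769/90c + 35/9
  leading term c²: no divisor's leading term divides it; move 49/15c² to the remainder.
  leading term c: no divisor's leading term divides it; move -769/90c to the remainder.
  leading term 1: no divisor's leading term divides it; move 35/9 to the remainder.
  remainder 13/3ac - 35/9a + 49/15c² - 769/90c + 35/9 ≠ 0; add k_4 = 13/3ac - 35/9a + 49/15c² - 769/90c + 35/9 to the basis.

S(h_1,h_3): lcm = ab. S = -8/35bc - 8/35b + 36/7c + 16/35.
  leading term bc: subtract (-2/35)·h_2 from -8/35bc - 8/35b + 36/7c + 16/35 → -52/105b + 156/35c + 104/105
  leading term b: no divisor's leading term divides it; move -52/105b to the remainder.
  leading term c: no divisor's leading term divides it; move 156/35c to the remainder.
  leading term 1: no divisor's leading term divides it; move 104/105 to the remainder.
  remainder -52/105b + 156/35c + 104/105 ≠ 0; add k_5 = -52/105b + 156/35c + 104/105 to the basis.

S(h_2,h_3): lcm = abc. S = -7/6ab - 13/3ac + 7/3a - 2/21bc² + 64/63bc + 31/21c² + 82/63c.
  leading term ab: subtract (7/90)·h_1 from -7/6ab - 13/3ac + 7/3a - 2/21bc² + 64/63bc + 31/21c² + 82/63c → -13/3ac + 35/9a - 2/21bc² + 271/315bc - 196/135b + 31/21c² + 703/126c - 133/135
  leading term ac: subtract (-1)·k_4 from -13/3ac + 35/9a - 2/21bc² + 271/315bc - 196/135b + 31/21c² + 703/126c - 133/135 → -2/21bc² + 271/315bc - 196/135b + 166/35c² - 934/315c + 392/135
  leading term bc²: subtract (-1/42c)·h_2 from -2/21bc² + 271/315bc - 196/135b + 166/35c² - 934/315c + 392/135 → 236/315bc - 196/135b + 156/35c² - 96/35c + 392/135
  leading term bc: subtract (59/315)·h_2 from 236/315bc - 196/135b + 156/35c² - 96/35c + 392/135 → -26/45b + 156/35c² - 52/105c + 52/45
  leading term b: subtract (7/6)·k_5 from -26/45b + 156/35c² - 52/105c + 52/45 → 156/35c² - 598/105c
  leading term c²: no divisor's leading term divides it; move 156/35c² to the remainder.
  leading term c: no divisor's leading term divides it; move -598/105c to the remainder.
  remainder 156/35c² - 598/105c ≠ 0; add k_6 = 156/35c² - 598/105c to the basis.

S(h_1,k_5): lcm = ab. S = 9ac + 10/3a - 2/15bc - 56/45b + 11/3c - 38/45.
  leading term ac: subtract (27/13)·k_4 from 9ac + 10/3a - 2/15bc - 56/45b + 11/3c - 38/45 → 445/39a - 2/15bc - 56/45b - 441/65c² + 8351/390c - 5219/585
  leading term a: no divisor's leading term divides it; move 445/39a to the remainder.
  leading term bc: subtract (-1/30)·h_2 from -2/15bc - 56/45b - 441/65c² + 8351/390c - 5219/585 → -7/5b - 441/65c² + 1639/78c - 1679/195
  leading term b: subtract (147/52)·k_5 from -7/5b - 441/65c² + 1639/78c - 1679/195 → -441/65c² + 3281/390c - 445/39
  leading term c²: subtract (-1029/676)·k_6 from -441/65c² + 3281/390c - 445/39 → -10/39c - 445/39
  leading term c: no divisor's leading term divides it; move -10/39c to the remainder.
  leading term 1: no divisor's leading term divides it; move -445/39 to the remainder.
  remainder 445/39a - 10/39c - 445/39 ≠ 0; add k_7 = 445/39a - 10/39c - 445/39 to the basis.

The other S-polynomials (S(h_1,k_4), S(h_2,k_4), S(h_3,k_4), S(h_2,k_5), S(h_3,k_5), S(k_4,k_5), S(h_1,k_6), S(h_2,k_6), S(h_3,k_6), S(k_4,k_6), S(k_5,k_6), S(h_1,k_7), S(h_2,k_7), S(h_3,k_7), S(k_4,k_7), S(k_5,k_7), S(k_6,k_7)) all reduce to 0 modulo the current basis, so we have a Gröbner basis.
Inter-reduce: drop elements whose leading term is divisible by another's, tail-reduce, and make monic.
Reduced Gröbner basis: {a - 2/89c - 1, b - 9c - 2, c² - 23/18c}.

The two bases agree; hence the ideals are identical.
The same test decides containment: I ⊆ J iff every generator of I reduces to 0 modulo a Gröbner basis of J.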